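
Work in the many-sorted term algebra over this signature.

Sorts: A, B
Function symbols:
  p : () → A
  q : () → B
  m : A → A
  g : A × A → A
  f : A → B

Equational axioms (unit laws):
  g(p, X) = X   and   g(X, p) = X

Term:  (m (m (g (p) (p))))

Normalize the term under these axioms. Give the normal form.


normal form = (m (m (p)))

1. (m (m (g (p) (p))))  →  (m (m (p)))


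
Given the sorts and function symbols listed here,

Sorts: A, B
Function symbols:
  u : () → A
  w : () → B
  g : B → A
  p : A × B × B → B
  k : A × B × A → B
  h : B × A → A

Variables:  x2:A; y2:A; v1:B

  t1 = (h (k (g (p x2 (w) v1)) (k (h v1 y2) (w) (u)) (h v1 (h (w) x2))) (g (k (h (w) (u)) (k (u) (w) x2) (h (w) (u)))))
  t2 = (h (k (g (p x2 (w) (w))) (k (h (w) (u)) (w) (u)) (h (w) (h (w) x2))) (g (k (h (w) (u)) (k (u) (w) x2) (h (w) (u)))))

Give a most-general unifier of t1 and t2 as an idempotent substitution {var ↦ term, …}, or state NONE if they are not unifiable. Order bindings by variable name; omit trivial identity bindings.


{v1 ↦ (w), y2 ↦ (u)}


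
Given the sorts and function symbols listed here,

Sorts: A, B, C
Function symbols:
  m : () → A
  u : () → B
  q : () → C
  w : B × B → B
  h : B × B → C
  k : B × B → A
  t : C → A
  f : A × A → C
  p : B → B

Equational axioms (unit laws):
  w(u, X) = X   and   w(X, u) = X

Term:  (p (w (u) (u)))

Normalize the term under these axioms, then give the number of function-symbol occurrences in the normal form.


size = 2

1. (p (w (u) (u)))  →  (p (u))
normal form: (p (u))


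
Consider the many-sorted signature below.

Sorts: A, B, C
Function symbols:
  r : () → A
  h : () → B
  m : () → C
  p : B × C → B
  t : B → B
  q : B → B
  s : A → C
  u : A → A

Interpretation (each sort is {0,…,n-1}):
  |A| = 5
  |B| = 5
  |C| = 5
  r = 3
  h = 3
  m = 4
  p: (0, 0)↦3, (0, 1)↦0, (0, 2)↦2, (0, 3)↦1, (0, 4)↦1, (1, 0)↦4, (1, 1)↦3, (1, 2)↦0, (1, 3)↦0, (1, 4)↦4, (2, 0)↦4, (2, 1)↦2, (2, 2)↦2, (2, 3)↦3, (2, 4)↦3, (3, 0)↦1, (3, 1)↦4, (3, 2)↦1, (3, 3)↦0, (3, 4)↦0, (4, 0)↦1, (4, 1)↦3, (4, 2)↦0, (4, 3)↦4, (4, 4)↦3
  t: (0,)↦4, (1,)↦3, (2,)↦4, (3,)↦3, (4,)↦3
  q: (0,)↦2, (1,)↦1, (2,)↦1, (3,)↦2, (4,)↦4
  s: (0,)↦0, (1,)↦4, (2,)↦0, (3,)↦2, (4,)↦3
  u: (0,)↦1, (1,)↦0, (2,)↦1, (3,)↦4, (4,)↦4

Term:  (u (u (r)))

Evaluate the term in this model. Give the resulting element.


  r = 3
  (u (r)) = u(3,) = 4
  (u (u (r))) = u(4,) = 4

value = 4


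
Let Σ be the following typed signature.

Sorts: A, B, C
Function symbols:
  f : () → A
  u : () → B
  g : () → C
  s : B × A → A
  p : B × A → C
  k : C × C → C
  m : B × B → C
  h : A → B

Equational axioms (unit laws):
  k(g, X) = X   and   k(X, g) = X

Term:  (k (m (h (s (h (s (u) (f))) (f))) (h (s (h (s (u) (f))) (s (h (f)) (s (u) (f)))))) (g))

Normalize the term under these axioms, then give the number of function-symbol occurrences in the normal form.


size = 20

1. (k (m (h (s (h (s (u) (f))) (f))) (h (s (h (s (u) (f))) (s (h (f)) (s (u) (f)))))) (g))  →  (m (h (s (h (s (u) (f))) (f))) (h (s (h (s (u) (f))) (s (h (f)) (s (u) (f))))))
normal form: (m (h (s (h (s (u) (f))) (f))) (h (s (h (s (u) (f))) (s (h (f)) (s (u) (f))))))


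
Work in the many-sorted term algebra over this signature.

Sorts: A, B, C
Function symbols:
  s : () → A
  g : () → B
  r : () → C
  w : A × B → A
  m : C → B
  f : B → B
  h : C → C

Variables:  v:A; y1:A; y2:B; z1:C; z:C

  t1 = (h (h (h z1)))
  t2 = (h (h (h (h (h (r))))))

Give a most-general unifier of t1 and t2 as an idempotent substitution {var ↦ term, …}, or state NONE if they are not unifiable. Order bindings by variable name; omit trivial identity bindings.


{z1 ↦ (h (h (r)))}


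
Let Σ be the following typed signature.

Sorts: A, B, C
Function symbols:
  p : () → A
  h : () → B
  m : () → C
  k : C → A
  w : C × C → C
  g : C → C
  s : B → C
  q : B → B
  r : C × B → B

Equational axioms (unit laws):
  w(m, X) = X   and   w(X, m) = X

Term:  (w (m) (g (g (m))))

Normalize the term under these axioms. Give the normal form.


normal form = (g (g (m)))

1. (w (m) (g (g (m))))  →  (g (g (m)))


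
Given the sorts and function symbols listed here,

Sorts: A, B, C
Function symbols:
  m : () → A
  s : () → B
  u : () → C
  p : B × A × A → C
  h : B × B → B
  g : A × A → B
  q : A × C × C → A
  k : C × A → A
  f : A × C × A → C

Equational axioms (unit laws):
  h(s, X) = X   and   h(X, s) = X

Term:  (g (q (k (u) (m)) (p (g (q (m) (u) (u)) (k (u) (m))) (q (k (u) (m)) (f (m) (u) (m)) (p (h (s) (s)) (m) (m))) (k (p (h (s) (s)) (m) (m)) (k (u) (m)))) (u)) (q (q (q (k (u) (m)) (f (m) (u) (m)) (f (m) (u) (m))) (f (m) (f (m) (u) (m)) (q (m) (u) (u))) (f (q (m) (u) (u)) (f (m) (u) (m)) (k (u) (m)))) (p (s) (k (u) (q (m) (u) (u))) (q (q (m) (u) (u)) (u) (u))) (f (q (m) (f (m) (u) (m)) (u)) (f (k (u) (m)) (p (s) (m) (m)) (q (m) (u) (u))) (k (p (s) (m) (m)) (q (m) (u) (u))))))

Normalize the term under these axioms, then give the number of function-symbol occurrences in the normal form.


1. (g (q (k (u) (m)) (p (g (q (m) (u) (u)) (k (u) (m))) (q (k (u) (m)) (f (m) (u) (m)) (p (h (s) (s)) (m) (m))) (k (p (h (s) (s)) (m) (m)) (k (u) (m)))) (u)) (q (q (q (k (u) (m)) (f (m) (u) (m)) (f (m) (u) (m))) (f (m) (f (m) (u) (m)) (q (m) (u) (u))) (f (q (m) (u) (u)) (f (m) (u) (m)) (k (u) (m)))) (p (s) (k (u) (q (m) (u) (u))) (q (q (m) (u) (u)) (u) (u))) (f (q (m) (f (m) (u) (m)) (u)) (f (k (u) (m)) (p (s) (m) (m)) (q (m) (u) (u))) (k (p (s) (m) (m)) (q (m) (u) (u))))))  →  (g (q (k (u) (m)) (p (g (q (m) (u) (u)) (k (u) (m))) (q (k (u) (m)) (f (m) (u) (m)) (p (s) (m) (m))) (k (p (h (s) (s)) (m) (m)) (k (u) (m)))) (u)) (q (q (q (k (u) (m)) (f (m) (u) (m)) (f (m) (u) (m))) (f (m) (f (m) (u) (m)) (q (m) (u) (u))) (f (q (m) (u) (u)) (f (m) (u) (m)) (k (u) (m)))) (p (s) (k (u) (q (m) (u) (u))) (q (q (m) (u) (u)) (u) (u))) (f (q (m) (f (m) (u) (m)) (u)) (f (k (u) (m)) (p (s) (m) (m)) (q (m) (u) (u))) (k (p (s) (m) (m)) (q (m) (u) (u))))))
2. (g (q (k (u) (m)) (p (g (q (m) (u) (u)) (k (u) (m))) (q (k (u) (m)) (f (m) (u) (m)) (p (s) (m) (m))) (k (p (h (s) (s)) (m) (m)) (k (u) (m)))) (u)) (q (q (q (k (u) (m)) (f (m) (u) (m)) (f (m) (u) (m))) (f (m) (f (m) (u) (m)) (q (m) (u) (u))) (f (q (m) (u) (u)) (f (m) (u) (m)) (k (u) (m)))) (p (s) (k (u) (q (m) (u) (u))) (q (q (m) (u) (u)) (u) (u))) (f (q (m) (f (m) (u) (m)) (u)) (f (k (u) (m)) (p (s) (m) (m)) (q (m) (u) (u))) (k (p (s) (m) (m)) (q (m) (u) (u))))))  →  (g (q (k (u) (m)) (p (g (q (m) (u) (u)) (k (u) (m))) (q (k (u) (m)) (f (m) (u) (m)) (p (s) (m) (m))) (k (p (s) (m) (m)) (k (u) (m)))) (u)) (q (q (q (k (u) (m)) (f (m) (u) (m)) (f (m) (u) (m))) (f (m) (f (m) (u) (m)) (q (m) (u) (u))) (f (q (m) (u) (u)) (f (m) (u) (m)) (k (u) (m)))) (p (s) (k (u) (q (m) (u) (u))) (q (q (m) (u) (u)) (u) (u))) (f (q (m) (f (m) (u) (m)) (u)) (f (k (u) (m)) (p (s) (m) (m)) (q (m) (u) (u))) (k (p (s) (m) (m)) (q (m) (u) (u))))))
normal form: (g (q (k (u) (m)) (p (g (q (m) (u) (u)) (k (u) (m))) (q (k (u) (m)) (f (m) (u) (m)) (p (s) (m) (m))) (k (p (s) (m) (m)) (k (u) (m)))) (u)) (q (q (q (k (u) (m)) (f (m) (u) (m)) (f (m) (u) (m))) (f (m) (f (m) (u) (m)) (q (m) (u) (u))) (f (q (m) (u) (u)) (f (m) (u) (m)) (k (u) (m)))) (p (s) (k (u) (q (m) (u) (u))) (q (q (m) (u) (u)) (u) (u))) (f (q (m) (f (m) (u) (m)) (u)) (f (k (u) (m)) (p (s) (m) (m)) (q (m) (u) (u))) (k (p (s) (m) (m)) (q (m) (u) (u))))))

size = 115


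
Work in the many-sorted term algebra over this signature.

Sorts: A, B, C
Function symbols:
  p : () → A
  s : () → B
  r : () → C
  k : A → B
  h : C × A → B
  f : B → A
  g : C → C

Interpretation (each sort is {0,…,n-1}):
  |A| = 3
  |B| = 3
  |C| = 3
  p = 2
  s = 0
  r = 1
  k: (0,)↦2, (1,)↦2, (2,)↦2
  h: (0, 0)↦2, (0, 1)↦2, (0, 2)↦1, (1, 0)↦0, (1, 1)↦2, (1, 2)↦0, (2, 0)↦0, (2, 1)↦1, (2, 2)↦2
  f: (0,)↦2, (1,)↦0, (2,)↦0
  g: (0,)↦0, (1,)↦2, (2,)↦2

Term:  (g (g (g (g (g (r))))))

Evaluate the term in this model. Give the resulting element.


  r = 1
  (g (r)) = g(1,) = 2
  (g (g (r))) = g(2,) = 2
  (g (g (g (r)))) = g(2,) = 2
  (g (g (g (g (r))))) = g(2,) = 2
  (g (g (g (g (g (r)))))) = g(2,) = 2

value = 2


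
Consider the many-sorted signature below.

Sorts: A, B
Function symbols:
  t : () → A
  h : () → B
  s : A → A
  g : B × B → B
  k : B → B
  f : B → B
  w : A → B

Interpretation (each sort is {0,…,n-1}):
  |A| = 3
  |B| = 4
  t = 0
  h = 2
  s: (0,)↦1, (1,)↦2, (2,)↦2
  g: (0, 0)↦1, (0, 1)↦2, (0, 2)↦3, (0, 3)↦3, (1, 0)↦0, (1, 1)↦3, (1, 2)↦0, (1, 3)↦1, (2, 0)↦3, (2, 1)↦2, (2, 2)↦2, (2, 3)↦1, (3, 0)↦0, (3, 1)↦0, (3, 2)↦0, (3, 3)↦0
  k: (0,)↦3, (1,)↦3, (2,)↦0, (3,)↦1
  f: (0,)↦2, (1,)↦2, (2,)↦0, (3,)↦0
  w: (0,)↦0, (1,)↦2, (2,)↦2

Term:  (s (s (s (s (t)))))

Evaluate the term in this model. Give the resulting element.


  t = 0
  (s (t)) = s(0,) = 1
  (s (s (t))) = s(1,) = 2
  (s (s (s (t)))) = s(2,) = 2
  (s (s (s (s (t))))) = s(2,) = 2

value = 2


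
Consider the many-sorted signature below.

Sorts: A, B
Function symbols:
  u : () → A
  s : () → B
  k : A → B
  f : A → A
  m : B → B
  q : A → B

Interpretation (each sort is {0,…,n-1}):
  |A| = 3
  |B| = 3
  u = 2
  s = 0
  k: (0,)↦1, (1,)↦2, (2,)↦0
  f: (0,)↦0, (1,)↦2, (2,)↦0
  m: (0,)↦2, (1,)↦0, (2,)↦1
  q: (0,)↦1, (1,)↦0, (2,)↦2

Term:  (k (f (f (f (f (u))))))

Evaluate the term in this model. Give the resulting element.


value = 1

  u = 2
  (f (u)) = f(2,) = 0
  (f (f (u))) = f(0,) = 0
  (f (f (f (u)))) = f(0,) = 0
  (f (f (f (f (u))))) = f(0,) = 0
  (k (f (f (f (f (u)))))) = k(0,) = 1


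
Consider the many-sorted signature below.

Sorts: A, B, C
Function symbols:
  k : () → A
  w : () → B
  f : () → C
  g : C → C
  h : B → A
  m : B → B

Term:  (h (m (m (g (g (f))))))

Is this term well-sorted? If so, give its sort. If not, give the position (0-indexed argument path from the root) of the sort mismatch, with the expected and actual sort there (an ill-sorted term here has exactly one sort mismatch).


          (f) : C
        (g (f)) : C
      (g (g (f))) : C
    (m (g (g (f)))) : ✗ arg 0 at [0, 0, 0] has sort C, expected B

ill-sorted at position [0, 0, 0]: expected B, got C


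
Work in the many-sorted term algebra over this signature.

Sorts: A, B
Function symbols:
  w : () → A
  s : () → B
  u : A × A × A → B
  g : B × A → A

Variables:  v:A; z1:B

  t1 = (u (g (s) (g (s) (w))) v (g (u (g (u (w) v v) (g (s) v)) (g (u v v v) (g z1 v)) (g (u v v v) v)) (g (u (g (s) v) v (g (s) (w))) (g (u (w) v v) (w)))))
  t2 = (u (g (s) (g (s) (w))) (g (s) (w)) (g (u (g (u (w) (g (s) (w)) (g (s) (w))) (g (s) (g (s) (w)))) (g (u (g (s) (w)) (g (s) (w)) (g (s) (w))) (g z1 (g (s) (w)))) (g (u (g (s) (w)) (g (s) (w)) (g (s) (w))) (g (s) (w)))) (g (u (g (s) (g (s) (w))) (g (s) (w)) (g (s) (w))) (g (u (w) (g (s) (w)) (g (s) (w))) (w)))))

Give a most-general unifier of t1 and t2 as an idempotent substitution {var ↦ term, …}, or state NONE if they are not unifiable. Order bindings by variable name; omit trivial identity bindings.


{v ↦ (g (s) (w))}


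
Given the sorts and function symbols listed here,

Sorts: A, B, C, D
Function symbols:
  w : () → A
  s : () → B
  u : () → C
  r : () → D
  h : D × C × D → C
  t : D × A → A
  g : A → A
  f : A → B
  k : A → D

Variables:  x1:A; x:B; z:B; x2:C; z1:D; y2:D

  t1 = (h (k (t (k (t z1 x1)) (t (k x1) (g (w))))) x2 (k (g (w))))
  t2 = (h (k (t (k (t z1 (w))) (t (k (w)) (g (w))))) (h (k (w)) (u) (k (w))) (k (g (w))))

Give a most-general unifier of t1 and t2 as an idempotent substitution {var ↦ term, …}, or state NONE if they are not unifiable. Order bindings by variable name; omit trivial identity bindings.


{x1 ↦ (w), x2 ↦ (h (k (w)) (u) (k (w)))}


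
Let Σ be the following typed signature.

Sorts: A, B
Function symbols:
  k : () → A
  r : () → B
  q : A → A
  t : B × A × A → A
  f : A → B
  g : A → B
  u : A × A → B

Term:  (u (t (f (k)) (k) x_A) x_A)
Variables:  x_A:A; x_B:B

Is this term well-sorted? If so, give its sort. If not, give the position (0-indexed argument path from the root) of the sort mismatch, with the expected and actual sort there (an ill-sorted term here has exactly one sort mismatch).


      (k) : A
    (f (k)) : B
    (k) : A
    x_A : A
  (t (f (k)) (k) x_A) : A
  x_A : A
(u (t (f (k)) (k) x_A) x_A) : B

well-sorted; sort = B


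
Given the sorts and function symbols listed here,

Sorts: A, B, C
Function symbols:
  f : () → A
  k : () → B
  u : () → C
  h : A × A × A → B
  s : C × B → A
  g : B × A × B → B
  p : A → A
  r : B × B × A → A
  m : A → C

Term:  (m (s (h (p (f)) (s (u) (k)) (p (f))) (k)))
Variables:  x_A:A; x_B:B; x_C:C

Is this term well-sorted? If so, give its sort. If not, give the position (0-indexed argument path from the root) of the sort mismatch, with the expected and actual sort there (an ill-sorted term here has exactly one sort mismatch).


ill-sorted at position [0, 0]: expected C, got B

        (f) : A
      (p (f)) : A
        (u) : C
        (k) : B
      (s (u) (k)) : A
        (f) : A
      (p (f)) : A
    (h (p (f)) (s (u) (k)) (p (f))) : B
    (k) : B
  (s (h (p (f)) (s (u) (k)) (p (f))) (k)) : ✗ arg 0 at [0, 0] has sort B, expected C


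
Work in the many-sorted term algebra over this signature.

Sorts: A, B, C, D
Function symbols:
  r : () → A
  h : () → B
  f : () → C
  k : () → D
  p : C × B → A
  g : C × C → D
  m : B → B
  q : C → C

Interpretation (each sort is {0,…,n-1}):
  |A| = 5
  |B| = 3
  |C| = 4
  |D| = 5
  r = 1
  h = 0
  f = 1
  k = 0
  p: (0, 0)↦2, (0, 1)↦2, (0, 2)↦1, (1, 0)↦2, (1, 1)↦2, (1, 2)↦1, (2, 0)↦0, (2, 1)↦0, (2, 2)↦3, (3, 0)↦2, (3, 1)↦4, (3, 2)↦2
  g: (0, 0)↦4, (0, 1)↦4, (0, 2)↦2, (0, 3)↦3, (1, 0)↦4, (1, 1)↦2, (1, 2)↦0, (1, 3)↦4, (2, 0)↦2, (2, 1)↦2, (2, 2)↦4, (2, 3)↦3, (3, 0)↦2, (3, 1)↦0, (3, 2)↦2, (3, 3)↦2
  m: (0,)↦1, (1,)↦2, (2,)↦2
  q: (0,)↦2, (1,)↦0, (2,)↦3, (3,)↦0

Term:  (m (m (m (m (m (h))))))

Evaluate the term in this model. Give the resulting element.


  h = 0
  (m (h)) = m(0,) = 1
  (m (m (h))) = m(1,) = 2
  (m (m (m (h)))) = m(2,) = 2
  (m (m (m (m (h))))) = m(2,) = 2
  (m (m (m (m (m (h)))))) = m(2,) = 2

value = 2


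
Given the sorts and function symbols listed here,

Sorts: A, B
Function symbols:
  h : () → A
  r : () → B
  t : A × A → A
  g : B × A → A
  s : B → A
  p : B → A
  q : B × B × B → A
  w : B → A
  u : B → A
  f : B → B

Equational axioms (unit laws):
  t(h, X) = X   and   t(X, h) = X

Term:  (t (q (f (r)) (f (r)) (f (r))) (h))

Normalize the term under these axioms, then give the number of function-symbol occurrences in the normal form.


1. (t (q (f (r)) (f (r)) (f (r))) (h))  →  (q (f (r)) (f (r)) (f (r)))
normal form: (q (f (r)) (f (r)) (f (r)))

size = 7


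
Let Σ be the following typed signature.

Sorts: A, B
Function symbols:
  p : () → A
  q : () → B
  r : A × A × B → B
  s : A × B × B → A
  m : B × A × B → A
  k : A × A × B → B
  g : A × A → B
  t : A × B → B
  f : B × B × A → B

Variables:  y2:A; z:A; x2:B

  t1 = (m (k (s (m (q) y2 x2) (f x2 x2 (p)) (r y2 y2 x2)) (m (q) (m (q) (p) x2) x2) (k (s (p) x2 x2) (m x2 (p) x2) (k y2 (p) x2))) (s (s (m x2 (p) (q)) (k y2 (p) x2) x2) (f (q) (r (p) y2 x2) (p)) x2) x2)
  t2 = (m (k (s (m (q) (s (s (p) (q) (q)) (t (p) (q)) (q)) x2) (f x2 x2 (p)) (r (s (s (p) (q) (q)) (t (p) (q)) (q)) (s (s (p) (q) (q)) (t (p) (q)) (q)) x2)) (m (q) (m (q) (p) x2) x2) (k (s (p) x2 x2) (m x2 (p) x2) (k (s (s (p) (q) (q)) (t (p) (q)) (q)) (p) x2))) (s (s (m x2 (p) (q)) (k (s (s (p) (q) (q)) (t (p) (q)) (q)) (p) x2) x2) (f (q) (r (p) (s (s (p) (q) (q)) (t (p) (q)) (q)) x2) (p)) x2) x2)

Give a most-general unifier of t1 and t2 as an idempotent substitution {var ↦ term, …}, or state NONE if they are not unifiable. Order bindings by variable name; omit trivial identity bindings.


{y2 ↦ (s (s (p) (q) (q)) (t (p) (q)) (q))}


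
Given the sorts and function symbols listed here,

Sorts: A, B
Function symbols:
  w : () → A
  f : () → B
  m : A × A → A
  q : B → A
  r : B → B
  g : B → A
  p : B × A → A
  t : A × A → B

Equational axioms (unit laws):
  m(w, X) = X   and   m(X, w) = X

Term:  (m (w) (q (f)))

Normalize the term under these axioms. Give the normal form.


normal form = (q (f))

1. (m (w) (q (f)))  →  (q (f))


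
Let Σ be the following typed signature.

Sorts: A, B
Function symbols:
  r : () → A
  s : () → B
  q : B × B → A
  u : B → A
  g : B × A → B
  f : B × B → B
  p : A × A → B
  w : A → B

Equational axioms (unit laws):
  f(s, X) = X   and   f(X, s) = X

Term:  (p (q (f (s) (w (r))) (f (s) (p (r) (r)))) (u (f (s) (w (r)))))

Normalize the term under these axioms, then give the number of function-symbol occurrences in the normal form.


1. (p (q (f (s) (w (r))) (f (s) (p (r) (r)))) (u (f (s) (w (r)))))  →  (p (q (w (r)) (f (s) (p (r) (r)))) (u (f (s) (w (r)))))
2. (p (q (w (r)) (f (s) (p (r) (r)))) (u (f (s) (w (r)))))  →  (p (q (w (r)) (p (r) (r))) (u (f (s) (w (r)))))
3. (p (q (w (r)) (p (r) (r))) (u (f (s) (w (r)))))  →  (p (q (w (r)) (p (r) (r))) (u (w (r))))
normal form: (p (q (w (r)) (p (r) (r))) (u (w (r))))

size = 10


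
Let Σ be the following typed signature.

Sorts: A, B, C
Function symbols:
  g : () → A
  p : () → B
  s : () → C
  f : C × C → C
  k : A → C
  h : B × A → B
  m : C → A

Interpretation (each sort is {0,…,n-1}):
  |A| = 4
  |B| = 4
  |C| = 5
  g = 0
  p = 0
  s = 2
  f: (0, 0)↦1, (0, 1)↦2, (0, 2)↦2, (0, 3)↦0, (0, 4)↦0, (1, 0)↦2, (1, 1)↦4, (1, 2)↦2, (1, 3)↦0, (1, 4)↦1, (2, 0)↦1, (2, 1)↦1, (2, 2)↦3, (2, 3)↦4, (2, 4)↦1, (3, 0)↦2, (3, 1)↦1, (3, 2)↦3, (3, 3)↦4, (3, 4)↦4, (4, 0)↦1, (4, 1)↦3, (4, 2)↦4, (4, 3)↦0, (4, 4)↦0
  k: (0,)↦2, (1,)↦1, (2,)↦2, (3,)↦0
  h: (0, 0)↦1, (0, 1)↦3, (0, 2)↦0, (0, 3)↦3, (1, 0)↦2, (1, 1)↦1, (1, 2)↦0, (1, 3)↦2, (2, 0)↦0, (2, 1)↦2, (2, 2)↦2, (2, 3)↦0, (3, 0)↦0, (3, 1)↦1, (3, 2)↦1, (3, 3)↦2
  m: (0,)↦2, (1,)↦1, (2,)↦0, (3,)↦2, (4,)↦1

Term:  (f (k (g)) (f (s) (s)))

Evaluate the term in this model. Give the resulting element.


  g = 0
  (k (g)) = k(0,) = 2
  s = 2
  s = 2
  (f (s) (s)) = f(2, 2) = 3
  (f (k (g)) (f (s) (s))) = f(2, 3) = 4

value = 4


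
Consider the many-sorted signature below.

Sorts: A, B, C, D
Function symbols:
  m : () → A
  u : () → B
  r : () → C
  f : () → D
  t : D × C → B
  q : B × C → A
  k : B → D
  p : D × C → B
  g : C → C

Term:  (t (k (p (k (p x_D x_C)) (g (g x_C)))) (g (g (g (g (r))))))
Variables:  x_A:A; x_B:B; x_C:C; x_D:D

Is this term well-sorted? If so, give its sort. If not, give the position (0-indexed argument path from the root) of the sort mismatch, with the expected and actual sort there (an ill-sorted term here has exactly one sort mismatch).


well-sorted; sort = B

          x_D : D
          x_C : C
        (p x_D x_C) : B
      (k (p x_D x_C)) : D
          x_C : C
        (g x_C) : C
      (g (g x_C)) : C
    (p (k (p x_D x_C)) (g (g x_C))) : B
  (k (p (k (p x_D x_C)) (g (g x_C)))) : D
          (r) : C
        (g (r)) : C
      (g (g (r))) : C
    (g (g (g (r)))) : C
  (g (g (g (g (r))))) : C
(t (k (p (k (p x_D x_C)) (g (g x_C)))) (g (g (g (g (r)))))) : B


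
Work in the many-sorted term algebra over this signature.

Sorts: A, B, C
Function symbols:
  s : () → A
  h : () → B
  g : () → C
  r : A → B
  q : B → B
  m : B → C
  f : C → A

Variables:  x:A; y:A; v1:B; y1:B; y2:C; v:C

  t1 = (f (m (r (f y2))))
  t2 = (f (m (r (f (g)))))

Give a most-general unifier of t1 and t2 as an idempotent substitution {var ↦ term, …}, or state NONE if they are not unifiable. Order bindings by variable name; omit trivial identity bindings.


{y2 ↦ (g)}


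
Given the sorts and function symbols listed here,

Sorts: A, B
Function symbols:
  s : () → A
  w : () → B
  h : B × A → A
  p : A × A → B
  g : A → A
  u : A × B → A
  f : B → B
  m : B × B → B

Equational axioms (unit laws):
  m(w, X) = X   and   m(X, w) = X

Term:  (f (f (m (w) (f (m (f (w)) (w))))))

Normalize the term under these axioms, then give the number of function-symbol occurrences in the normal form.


size = 5

1. (f (f (m (w) (f (m (f (w)) (w))))))  →  (f (f (f (m (f (w)) (w)))))
2. (f (f (f (m (f (w)) (w)))))  →  (f (f (f (f (w)))))
normal form: (f (f (f (f (w)))))


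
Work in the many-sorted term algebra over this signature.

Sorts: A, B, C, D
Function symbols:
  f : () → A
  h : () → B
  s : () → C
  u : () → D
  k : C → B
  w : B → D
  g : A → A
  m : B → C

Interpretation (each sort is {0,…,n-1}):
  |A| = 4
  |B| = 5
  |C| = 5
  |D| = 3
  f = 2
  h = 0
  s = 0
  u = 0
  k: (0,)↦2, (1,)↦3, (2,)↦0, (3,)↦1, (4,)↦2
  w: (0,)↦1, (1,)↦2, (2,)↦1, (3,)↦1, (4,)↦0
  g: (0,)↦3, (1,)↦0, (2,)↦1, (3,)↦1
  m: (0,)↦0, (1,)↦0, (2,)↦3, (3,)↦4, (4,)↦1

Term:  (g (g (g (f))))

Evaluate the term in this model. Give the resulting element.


value = 3

  f = 2
  (g (f)) = g(2,) = 1
  (g (g (f))) = g(1,) = 0
  (g (g (g (f)))) = g(0,) = 3


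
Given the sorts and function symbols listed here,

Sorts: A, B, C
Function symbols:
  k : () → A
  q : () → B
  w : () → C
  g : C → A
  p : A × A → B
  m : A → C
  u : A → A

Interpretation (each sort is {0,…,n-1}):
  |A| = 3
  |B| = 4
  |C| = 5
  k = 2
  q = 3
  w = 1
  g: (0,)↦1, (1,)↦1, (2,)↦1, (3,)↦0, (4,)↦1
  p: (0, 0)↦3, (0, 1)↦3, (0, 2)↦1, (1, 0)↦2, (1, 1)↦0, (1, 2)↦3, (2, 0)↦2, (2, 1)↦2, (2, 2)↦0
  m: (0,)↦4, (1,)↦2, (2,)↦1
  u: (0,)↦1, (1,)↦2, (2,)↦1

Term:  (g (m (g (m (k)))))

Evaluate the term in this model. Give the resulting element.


  k = 2
  (m (k)) = m(2,) = 1
  (g (m (k))) = g(1,) = 1
  (m (g (m (k)))) = m(1,) = 2
  (g (m (g (m (k))))) = g(2,) = 1

value = 1


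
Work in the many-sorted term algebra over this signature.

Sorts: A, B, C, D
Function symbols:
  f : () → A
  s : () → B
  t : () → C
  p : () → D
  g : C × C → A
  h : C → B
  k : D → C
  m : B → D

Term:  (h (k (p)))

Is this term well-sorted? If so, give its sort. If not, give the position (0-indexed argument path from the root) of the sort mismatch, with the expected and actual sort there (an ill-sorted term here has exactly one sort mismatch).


well-sorted; sort = B

    (p) : D
  (k (p)) : C
(h (k (p))) : B


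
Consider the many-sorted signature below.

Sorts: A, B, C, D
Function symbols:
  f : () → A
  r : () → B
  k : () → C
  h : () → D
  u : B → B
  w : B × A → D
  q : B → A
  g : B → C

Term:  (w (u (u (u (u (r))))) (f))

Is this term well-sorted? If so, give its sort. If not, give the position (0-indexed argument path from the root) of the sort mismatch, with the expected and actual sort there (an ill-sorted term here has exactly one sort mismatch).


          (r) : B
        (u (r)) : B
      (u (u (r))) : B
    (u (u (u (r)))) : B
  (u (u (u (u (r))))) : B
  (f) : A
(w (u (u (u (u (r))))) (f)) : D

well-sorted; sort = D


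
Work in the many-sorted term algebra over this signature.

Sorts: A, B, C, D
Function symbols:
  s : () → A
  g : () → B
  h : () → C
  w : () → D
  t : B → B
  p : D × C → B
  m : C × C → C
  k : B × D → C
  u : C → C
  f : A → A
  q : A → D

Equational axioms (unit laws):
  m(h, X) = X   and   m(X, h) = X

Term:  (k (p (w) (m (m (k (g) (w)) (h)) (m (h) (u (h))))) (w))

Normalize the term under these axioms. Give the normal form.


1. (k (p (w) (m (m (k (g) (w)) (h)) (m (h) (u (h))))) (w))  →  (k (p (w) (m (k (g) (w)) (m (h) (u (h))))) (w))
2. (k (p (w) (m (k (g) (w)) (m (h) (u (h))))) (w))  →  (k (p (w) (m (k (g) (w)) (u (h)))) (w))

normal form = (k (p (w) (m (k (g) (w)) (u (h)))) (w))


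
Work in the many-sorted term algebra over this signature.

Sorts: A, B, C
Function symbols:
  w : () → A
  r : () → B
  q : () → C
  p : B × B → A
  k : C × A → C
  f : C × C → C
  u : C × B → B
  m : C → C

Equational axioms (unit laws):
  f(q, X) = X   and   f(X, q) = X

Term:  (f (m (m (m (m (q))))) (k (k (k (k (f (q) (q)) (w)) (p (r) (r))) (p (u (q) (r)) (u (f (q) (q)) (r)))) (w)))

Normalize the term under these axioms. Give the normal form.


1. (f (m (m (m (m (q))))) (k (k (k (k (f (q) (q)) (w)) (p (r) (r))) (p (u (q) (r)) (u (f (q) (q)) (r)))) (w)))  →  (f (m (m (m (m (q))))) (k (k (k (k (q) (w)) (p (r) (r))) (p (u (q) (r)) (u (f (q) (q)) (r)))) (w)))
2. (f (m (m (m (m (q))))) (k (k (k (k (q) (w)) (p (r) (r))) (p (u (q) (r)) (u (f (q) (q)) (r)))) (w)))  →  (f (m (m (m (m (q))))) (k (k (k (k (q) (w)) (p (r) (r))) (p (u (q) (r)) (u (q) (r)))) (w)))

normal form = (f (m (m (m (m (q))))) (k (k (k (k (q) (w)) (p (r) (r))) (p (u (q) (r)) (u (q) (r)))) (w)))


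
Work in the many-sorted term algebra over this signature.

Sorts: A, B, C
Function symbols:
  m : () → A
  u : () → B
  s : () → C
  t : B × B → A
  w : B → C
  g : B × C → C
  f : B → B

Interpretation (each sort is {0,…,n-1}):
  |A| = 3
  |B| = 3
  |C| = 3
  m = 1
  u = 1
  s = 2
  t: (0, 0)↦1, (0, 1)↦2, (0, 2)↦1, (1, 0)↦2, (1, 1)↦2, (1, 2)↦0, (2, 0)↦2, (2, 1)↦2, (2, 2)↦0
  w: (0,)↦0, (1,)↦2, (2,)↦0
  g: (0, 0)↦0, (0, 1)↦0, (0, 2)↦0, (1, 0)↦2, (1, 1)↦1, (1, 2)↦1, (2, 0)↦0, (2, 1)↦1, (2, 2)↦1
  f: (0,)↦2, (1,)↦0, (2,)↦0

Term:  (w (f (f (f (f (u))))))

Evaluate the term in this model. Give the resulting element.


value = 0

  u = 1
  (f (u)) = f(1,) = 0
  (f (f (u))) = f(0,) = 2
  (f (f (f (u)))) = f(2,) = 0
  (f (f (f (f (u))))) = f(0,) = 2
  (w (f (f (f (f (u)))))) = w(2,) = 0


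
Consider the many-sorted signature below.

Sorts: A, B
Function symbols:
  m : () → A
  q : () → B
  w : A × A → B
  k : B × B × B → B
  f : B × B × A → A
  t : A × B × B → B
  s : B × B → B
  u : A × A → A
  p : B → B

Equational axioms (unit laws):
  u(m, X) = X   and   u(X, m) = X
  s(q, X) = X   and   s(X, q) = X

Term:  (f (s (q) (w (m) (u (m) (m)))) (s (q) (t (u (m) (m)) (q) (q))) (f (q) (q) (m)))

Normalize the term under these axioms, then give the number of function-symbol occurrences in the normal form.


size = 12

1. (f (s (q) (w (m) (u (m) (m)))) (s (q) (t (u (m) (m)) (q) (q))) (f (q) (q) (m)))  →  (f (w (m) (u (m) (m))) (s (q) (t (u (m) (m)) (q) (q))) (f (q) (q) (m)))
2. (f (w (m) (u (m) (m))) (s (q) (t (u (m) (m)) (q) (q))) (f (q) (q) (m)))  →  (f (w (m) (m)) (s (q) (t (u (m) (m)) (q) (q))) (f (q) (q) (m)))
3. (f (w (m) (m)) (s (q) (t (u (m) (m)) (q) (q))) (f (q) (q) (m)))  →  (f (w (m) (m)) (t (u (m) (m)) (q) (q)) (f (q) (q) (m)))
4. (f (w (m) (m)) (t (u (m) (m)) (q) (q)) (f (q) (q) (m)))  →  (f (w (m) (m)) (t (m) (q) (q)) (f (q) (q) (m)))
normal form: (f (w (m) (m)) (t (m) (q) (q)) (f (q) (q) (m)))


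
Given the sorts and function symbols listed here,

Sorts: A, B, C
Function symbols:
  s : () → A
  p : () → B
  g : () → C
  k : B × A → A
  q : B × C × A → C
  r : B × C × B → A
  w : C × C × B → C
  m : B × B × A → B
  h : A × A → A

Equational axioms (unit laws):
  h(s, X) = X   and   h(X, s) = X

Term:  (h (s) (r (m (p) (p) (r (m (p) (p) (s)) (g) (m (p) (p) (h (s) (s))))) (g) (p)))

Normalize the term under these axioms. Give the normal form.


1. (h (s) (r (m (p) (p) (r (m (p) (p) (s)) (g) (m (p) (p) (h (s) (s))))) (g) (p)))  →  (r (m (p) (p) (r (m (p) (p) (s)) (g) (m (p) (p) (h (s) (s))))) (g) (p))
2. (r (m (p) (p) (r (m (p) (p) (s)) (g) (m (p) (p) (h (s) (s))))) (g) (p))  →  (r (m (p) (p) (r (m (p) (p) (s)) (g) (m (p) (p) (s)))) (g) (p))

normal form = (r (m (p) (p) (r (m (p) (p) (s)) (g) (m (p) (p) (s)))) (g) (p))


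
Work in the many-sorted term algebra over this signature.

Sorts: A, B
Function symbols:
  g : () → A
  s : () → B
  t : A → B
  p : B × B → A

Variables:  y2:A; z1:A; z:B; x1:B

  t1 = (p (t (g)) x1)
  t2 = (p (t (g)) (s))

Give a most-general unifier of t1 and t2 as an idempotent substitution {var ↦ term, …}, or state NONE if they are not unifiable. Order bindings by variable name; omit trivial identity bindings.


{x1 ↦ (s)}


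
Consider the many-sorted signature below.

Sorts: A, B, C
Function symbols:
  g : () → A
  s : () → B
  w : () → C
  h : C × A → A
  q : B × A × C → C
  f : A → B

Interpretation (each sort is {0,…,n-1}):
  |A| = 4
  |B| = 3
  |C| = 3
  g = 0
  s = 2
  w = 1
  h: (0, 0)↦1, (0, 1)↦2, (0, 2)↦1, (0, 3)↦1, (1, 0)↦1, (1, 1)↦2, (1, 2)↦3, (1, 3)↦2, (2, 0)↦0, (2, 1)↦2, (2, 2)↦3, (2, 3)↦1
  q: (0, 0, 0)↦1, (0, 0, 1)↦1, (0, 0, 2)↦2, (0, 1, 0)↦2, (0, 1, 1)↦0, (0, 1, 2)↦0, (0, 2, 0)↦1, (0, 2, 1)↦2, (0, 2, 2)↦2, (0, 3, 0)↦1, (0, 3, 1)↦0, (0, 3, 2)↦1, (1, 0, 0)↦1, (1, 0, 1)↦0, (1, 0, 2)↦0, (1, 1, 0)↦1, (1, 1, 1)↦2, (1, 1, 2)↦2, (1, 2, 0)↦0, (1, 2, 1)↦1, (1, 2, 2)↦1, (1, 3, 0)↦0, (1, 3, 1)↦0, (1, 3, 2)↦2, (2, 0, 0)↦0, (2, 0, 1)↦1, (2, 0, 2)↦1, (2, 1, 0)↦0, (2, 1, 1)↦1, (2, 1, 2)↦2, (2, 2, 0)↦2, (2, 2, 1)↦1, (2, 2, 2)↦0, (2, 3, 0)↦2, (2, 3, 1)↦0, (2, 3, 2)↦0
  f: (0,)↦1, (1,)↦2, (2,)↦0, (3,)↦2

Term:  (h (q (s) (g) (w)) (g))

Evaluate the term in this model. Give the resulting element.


  s = 2
  g = 0
  w = 1
  (q (s) (g) (w)) = q(2, 0, 1) = 1
  g = 0
  (h (q (s) (g) (w)) (g)) = h(1, 0) = 1

value = 1


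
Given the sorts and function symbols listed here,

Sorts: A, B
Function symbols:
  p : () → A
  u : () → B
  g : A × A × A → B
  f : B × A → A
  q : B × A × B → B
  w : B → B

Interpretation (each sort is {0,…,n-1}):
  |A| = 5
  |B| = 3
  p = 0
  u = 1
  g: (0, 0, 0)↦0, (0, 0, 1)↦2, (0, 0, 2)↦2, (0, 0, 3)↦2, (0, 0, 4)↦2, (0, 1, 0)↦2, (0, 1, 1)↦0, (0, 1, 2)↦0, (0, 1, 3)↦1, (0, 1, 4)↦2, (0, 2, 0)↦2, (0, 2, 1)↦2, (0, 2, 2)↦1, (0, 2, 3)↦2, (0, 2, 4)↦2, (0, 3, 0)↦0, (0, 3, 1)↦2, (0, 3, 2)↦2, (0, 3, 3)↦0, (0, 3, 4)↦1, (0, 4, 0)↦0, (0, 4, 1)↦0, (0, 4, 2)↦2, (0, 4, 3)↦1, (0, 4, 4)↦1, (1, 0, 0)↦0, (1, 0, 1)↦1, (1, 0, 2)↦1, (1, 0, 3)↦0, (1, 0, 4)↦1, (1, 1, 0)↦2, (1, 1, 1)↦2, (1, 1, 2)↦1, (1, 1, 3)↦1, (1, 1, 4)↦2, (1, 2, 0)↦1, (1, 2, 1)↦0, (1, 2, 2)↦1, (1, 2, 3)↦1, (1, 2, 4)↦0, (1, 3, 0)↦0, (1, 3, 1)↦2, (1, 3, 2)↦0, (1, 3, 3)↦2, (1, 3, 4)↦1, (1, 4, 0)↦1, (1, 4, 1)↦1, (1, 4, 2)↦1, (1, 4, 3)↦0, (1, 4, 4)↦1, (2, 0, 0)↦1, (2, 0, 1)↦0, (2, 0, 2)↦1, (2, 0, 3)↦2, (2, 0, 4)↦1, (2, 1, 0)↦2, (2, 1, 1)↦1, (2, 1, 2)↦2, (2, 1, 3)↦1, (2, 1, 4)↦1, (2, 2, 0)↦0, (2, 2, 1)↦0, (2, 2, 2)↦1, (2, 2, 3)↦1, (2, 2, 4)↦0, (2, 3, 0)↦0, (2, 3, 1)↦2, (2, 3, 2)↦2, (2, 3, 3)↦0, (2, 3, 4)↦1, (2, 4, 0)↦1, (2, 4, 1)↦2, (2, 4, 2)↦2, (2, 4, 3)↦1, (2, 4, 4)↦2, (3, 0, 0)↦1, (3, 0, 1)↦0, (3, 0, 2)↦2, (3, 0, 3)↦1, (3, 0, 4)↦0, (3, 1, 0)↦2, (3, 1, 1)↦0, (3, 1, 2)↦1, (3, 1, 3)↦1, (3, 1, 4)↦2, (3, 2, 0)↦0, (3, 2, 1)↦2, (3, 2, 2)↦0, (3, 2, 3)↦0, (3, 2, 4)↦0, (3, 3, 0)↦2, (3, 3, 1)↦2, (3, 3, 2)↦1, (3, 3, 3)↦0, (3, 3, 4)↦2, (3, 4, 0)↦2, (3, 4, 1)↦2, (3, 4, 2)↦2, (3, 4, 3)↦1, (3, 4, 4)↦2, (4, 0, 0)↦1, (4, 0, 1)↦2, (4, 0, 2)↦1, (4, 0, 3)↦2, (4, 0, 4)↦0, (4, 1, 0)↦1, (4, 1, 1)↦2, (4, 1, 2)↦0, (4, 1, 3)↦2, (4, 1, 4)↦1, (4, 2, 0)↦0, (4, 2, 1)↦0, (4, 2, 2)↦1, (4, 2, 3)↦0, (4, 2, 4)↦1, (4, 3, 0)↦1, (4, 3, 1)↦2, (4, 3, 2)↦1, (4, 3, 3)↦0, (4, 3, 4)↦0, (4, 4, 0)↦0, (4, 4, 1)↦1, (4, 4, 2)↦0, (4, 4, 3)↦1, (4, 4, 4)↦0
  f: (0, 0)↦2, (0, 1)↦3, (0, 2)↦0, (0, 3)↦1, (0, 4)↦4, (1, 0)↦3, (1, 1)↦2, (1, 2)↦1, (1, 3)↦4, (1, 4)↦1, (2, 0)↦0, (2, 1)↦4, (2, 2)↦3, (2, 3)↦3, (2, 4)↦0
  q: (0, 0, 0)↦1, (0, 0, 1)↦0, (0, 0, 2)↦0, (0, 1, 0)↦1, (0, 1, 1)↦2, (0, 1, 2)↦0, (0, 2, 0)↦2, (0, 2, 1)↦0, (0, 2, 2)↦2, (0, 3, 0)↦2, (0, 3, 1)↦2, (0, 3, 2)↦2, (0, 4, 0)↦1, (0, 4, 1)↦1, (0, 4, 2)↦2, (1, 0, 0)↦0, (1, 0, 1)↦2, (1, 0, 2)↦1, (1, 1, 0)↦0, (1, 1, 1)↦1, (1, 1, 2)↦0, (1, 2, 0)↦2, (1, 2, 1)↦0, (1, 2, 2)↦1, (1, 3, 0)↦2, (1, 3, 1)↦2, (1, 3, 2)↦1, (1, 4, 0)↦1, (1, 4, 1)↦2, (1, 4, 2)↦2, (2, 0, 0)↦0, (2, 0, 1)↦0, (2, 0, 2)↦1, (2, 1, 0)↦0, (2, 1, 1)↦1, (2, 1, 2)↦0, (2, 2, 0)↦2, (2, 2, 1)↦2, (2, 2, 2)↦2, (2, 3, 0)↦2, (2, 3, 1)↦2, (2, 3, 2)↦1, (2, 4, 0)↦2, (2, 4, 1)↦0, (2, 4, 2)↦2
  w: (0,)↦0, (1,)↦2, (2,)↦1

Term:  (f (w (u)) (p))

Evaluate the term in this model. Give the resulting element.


value = 0

  u = 1
  (w (u)) = w(1,) = 2
  p = 0
  (f (w (u)) (p)) = f(2, 0) = 0


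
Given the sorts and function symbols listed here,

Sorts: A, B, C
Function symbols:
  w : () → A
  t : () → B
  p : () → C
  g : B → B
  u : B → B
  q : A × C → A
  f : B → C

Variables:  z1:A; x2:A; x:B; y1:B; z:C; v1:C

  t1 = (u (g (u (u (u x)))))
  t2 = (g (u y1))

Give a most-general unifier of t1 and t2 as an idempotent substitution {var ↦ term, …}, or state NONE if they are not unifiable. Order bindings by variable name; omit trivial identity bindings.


head clash or occurs-check failure — not unifiable

NONE (not unifiable)


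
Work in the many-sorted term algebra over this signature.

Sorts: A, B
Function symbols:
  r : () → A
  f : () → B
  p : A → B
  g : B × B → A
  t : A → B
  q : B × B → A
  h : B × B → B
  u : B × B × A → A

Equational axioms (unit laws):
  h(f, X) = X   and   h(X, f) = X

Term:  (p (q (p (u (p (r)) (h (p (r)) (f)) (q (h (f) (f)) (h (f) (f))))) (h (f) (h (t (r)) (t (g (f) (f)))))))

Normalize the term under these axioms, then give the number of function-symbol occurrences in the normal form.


size = 18

1. (p (q (p (u (p (r)) (h (p (r)) (f)) (q (h (f) (f)) (h (f) (f))))) (h (f) (h (t (r)) (t (g (f) (f)))))))  →  (p (q (p (u (p (r)) (p (r)) (q (h (f) (f)) (h (f) (f))))) (h (f) (h (t (r)) (t (g (f) (f)))))))
2. (p (q (p (u (p (r)) (p (r)) (q (h (f) (f)) (h (f) (f))))) (h (f) (h (t (r)) (t (g (f) (f)))))))  →  (p (q (p (u (p (r)) (p (r)) (q (f) (h (f) (f))))) (h (f) (h (t (r)) (t (g (f) (f)))))))
3. (p (q (p (u (p (r)) (p (r)) (q (f) (h (f) (f))))) (h (f) (h (t (r)) (t (g (f) (f)))))))  →  (p (q (p (u (p (r)) (p (r)) (q (f) (f)))) (h (f) (h (t (r)) (t (g (f) (f)))))))
4. (p (q (p (u (p (r)) (p (r)) (q (f) (f)))) (h (f) (h (t (r)) (t (g (f) (f)))))))  →  (p (q (p (u (p (r)) (p (r)) (q (f) (f)))) (h (t (r)) (t (g (f) (f))))))
normal form: (p (q (p (u (p (r)) (p (r)) (q (f) (f)))) (h (t (r)) (t (g (f) (f))))))


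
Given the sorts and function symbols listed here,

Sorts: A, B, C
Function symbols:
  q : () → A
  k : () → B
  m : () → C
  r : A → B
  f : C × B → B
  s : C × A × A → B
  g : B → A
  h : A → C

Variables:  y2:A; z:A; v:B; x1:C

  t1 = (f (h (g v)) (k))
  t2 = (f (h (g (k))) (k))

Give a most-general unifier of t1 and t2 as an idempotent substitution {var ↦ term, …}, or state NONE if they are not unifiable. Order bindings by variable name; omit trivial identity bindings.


{v ↦ (k)}


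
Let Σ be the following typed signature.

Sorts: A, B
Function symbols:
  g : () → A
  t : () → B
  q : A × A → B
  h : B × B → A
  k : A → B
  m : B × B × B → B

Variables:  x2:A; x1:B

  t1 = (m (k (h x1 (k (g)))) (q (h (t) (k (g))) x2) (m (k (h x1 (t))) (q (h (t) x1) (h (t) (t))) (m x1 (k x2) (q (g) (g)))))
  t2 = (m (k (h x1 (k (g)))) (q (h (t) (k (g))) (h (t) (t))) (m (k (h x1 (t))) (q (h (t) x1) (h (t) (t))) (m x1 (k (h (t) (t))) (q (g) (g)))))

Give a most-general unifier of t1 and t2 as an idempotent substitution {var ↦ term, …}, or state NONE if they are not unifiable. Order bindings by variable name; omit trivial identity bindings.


{x2 ↦ (h (t) (t))}


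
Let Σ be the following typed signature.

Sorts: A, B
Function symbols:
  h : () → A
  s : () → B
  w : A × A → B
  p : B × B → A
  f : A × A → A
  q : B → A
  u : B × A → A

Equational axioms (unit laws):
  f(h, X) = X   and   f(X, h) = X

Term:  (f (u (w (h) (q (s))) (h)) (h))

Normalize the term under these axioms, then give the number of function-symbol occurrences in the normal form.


size = 6

1. (f (u (w (h) (q (s))) (h)) (h))  →  (u (w (h) (q (s))) (h))
normal form: (u (w (h) (q (s))) (h))


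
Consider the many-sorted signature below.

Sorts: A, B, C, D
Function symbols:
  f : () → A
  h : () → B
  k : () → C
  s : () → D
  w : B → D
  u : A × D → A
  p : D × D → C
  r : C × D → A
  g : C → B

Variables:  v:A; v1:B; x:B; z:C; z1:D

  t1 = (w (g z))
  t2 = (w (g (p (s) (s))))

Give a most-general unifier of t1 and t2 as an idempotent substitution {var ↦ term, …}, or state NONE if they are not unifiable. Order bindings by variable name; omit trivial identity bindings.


{z ↦ (p (s) (s))}


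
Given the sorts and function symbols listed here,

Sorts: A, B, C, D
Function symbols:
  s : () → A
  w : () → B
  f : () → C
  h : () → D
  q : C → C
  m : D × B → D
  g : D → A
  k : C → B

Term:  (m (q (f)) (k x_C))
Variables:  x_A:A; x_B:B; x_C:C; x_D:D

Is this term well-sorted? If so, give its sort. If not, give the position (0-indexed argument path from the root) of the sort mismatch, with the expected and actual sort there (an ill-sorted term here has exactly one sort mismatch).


    (f) : C
  (q (f)) : C
    x_C : C
  (k x_C) : B
(m (q (f)) (k x_C)) : ✗ arg 0 at [0] has sort C, expected D

ill-sorted at position [0]: expected D, got C


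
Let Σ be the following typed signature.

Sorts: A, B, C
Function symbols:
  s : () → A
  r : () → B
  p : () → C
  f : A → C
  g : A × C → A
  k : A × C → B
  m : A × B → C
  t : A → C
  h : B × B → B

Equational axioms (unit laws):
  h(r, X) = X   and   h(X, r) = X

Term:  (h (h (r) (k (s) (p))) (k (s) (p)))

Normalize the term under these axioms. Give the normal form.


1. (h (h (r) (k (s) (p))) (k (s) (p)))  →  (h (k (s) (p)) (k (s) (p)))

normal form = (h (k (s) (p)) (k (s) (p)))


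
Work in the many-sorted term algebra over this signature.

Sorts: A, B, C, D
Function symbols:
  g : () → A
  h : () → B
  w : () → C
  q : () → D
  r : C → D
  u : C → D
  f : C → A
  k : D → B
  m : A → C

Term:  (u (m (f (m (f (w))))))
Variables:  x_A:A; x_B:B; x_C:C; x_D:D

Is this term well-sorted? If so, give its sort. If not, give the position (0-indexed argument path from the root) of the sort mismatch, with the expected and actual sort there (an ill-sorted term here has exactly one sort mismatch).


well-sorted; sort = D

          (w) : C
        (f (w)) : A
      (m (f (w))) : C
    (f (m (f (w)))) : A
  (m (f (m (f (w))))) : C
(u (m (f (m (f (w)))))) : D


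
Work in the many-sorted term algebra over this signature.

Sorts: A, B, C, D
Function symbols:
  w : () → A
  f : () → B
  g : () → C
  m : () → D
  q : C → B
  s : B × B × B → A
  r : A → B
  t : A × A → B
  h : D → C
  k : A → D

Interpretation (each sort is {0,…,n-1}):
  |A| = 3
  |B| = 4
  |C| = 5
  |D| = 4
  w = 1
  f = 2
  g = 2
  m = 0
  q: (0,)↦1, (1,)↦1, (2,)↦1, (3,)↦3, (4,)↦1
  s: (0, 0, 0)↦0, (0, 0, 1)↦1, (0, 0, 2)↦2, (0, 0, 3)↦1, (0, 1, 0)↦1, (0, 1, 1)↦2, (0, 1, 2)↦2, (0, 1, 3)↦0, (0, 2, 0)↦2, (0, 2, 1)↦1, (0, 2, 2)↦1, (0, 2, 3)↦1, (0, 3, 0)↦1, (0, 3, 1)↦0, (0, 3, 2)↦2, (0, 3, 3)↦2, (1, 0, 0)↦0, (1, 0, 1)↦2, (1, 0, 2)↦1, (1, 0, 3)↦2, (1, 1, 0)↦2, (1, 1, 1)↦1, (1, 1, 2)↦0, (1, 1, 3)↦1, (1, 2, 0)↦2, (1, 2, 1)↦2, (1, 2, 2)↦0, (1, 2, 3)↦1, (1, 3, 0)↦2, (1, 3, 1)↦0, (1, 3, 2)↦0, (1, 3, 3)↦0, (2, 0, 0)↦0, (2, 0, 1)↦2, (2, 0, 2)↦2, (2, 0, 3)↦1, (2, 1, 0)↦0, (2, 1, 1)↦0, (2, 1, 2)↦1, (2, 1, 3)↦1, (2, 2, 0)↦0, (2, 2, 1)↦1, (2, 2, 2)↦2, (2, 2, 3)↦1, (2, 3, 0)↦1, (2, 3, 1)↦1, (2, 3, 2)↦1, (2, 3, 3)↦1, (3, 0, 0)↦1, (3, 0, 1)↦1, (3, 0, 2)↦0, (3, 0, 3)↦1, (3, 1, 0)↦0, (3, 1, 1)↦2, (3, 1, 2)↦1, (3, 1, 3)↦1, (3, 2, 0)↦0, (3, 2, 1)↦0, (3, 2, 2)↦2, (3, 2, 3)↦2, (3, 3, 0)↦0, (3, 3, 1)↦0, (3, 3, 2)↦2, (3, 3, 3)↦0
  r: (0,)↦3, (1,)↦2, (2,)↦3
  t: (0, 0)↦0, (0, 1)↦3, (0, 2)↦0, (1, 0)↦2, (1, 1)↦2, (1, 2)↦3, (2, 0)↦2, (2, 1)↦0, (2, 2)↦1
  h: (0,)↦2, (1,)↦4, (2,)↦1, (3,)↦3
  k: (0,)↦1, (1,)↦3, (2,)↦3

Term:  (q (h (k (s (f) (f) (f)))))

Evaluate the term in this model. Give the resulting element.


value = 3

  f = 2
  f = 2
  f = 2
  (s (f) (f) (f)) = s(2, 2, 2) = 2
  (k (s (f) (f) (f))) = k(2,) = 3
  (h (k (s (f) (f) (f)))) = h(3,) = 3
  (q (h (k (s (f) (f) (f))))) = q(3,) = 3
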